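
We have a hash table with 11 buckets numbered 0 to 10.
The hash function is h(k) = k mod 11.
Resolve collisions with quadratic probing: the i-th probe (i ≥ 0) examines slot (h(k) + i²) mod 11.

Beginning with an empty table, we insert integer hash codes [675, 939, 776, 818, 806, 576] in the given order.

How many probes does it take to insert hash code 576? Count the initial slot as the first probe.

4

675 hashes to 4; slot 4 is free → place at 4.
939 hashes to 4; 4 taken → place at 5.
776 hashes to 6; slot 6 is free → place at 6.
818 hashes to 4; 4,5 taken → place at 8.
806 hashes to 3; slot 3 is free → place at 3.
576 hashes to 4; 4,5,8 taken → place at 2.
Table: [., ., 576, 806, 675, 939, 776, ., 818, ., .]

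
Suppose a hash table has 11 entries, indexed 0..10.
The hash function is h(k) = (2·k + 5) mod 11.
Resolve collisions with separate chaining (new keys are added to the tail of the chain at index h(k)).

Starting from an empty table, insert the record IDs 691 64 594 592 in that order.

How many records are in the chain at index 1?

3

Insert 691: h=1, bucket 1 empty -> new chain.
Insert 64: h=1, bucket 1 nonempty -> append to chain.
Insert 594: h=5, bucket 5 empty -> new chain.
Insert 592: h=1, bucket 1 nonempty -> append to chain.
Final buckets:
0: ∅
1: 691 -> 64 -> 592
2: ∅
3: ∅
4: ∅
5: 594
6: ∅
7: ∅
8: ∅
9: ∅
10: ∅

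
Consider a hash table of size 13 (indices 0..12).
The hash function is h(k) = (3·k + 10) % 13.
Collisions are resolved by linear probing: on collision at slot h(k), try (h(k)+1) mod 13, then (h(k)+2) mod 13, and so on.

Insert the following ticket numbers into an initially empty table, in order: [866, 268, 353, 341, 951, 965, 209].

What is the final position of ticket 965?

7

Insert 866: h=8, slot 8 empty -> index 8.
Insert 268: h=8, slot 8 occupied -> index 9.
Insert 353: h=3, slot 3 empty -> index 3.
Insert 341: h=6, slot 6 empty -> index 6.
Insert 951: h=3, slot 3 occupied -> index 4.
Insert 965: h=6, slot 6 occupied -> index 7.
Insert 209: h=0, slot 0 empty -> index 0.
Table: [209, —, —, 353, 951, —, 341, 965, 866, 268, —, —, —]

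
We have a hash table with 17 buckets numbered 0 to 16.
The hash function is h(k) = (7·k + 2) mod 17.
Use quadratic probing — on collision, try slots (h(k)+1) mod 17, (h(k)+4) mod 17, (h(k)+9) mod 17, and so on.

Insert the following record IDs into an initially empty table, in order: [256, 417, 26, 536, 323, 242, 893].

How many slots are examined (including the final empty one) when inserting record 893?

4

256 hashes to 9; slot 9 is free => place at 9.
417 hashes to 14; slot 14 is free => place at 14.
26 hashes to 14; 14 taken => place at 15.
536 hashes to 14; 14,15 taken => place at 1.
323 hashes to 2; slot 2 is free => place at 2.
242 hashes to 13; slot 13 is free => place at 13.
893 hashes to 14; 14,15,1 taken => place at 6.
Table: [., 536, 323, ., ., ., 893, ., ., 256, ., ., ., 242, 417, 26, .]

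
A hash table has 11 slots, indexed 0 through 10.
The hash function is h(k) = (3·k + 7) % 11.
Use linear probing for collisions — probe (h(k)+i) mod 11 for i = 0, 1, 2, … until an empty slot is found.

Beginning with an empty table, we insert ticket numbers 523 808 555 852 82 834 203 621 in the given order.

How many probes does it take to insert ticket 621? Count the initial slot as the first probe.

8

523: h=3 -> slot 3
808: h=0 -> slot 0
555: h=0, probe 0,1 -> slot 1
852: h=0, probe 0,1,2 -> slot 2
82: h=0, probe 0,1,2,3,4 -> slot 4
834: h=1, probe 1,2,3,4,5 -> slot 5
203: h=0, probe 0,1,2,3,4,5,6 -> slot 6
621: h=0, probe 0,1,2,3,4,5,6,7 -> slot 7
Table: [808, 555, 852, 523, 82, 834, 203, 621, ∅, ∅, ∅]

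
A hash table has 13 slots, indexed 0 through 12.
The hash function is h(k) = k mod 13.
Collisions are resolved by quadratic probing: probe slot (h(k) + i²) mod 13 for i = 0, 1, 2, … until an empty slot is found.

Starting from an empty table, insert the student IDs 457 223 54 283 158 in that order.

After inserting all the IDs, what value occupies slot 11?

Insert 457: h=2, slot 2 empty -> index 2.
Insert 223: h=2, slot 2 occupied -> index 3.
Insert 54: h=2, slots 2,3 occupied -> index 6.
Insert 283: h=10, slot 10 empty -> index 10.
Insert 158: h=2, slots 2,3,6 occupied -> index 11.
Table: [—, —, 457, 223, —, —, 54, —, —, —, 283, 158, —]

158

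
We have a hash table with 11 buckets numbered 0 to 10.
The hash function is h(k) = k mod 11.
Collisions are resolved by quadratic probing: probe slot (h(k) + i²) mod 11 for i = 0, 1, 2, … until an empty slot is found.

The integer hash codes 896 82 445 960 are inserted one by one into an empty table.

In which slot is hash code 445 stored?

896: h=5 => slot 5
82: h=5, probe 5,6 => slot 6
445: h=5, probe 5,6,9 => slot 9
960: h=3 => slot 3
Table: [—, —, —, 960, —, 896, 82, —, —, 445, —]

9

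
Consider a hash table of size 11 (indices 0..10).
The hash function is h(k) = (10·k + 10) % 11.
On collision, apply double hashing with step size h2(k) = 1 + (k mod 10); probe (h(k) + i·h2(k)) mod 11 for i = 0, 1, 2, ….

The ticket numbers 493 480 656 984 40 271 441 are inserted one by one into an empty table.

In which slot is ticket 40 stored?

493: h=1 -> slot 1
480: h=3 -> slot 3
656: h=3, h2=7, probe 3,10 -> slot 10
984: h=5 -> slot 5
40: h=3, h2=1, probe 3,4 -> slot 4
271: h=3, h2=2, probe 3,5,7 -> slot 7
441: h=9 -> slot 9
Table: [_, 493, _, 480, 40, 984, _, 271, _, 441, 656]

4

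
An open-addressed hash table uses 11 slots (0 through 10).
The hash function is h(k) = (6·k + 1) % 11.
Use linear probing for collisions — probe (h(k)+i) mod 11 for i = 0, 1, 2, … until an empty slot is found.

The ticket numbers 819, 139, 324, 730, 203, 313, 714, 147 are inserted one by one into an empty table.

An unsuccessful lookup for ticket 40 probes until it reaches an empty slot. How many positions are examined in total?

819 hashes to 9; slot 9 is free -> place at 9.
139 hashes to 10; slot 10 is free -> place at 10.
324 hashes to 9; 9,10 taken -> place at 0.
730 hashes to 3; slot 3 is free -> place at 3.
203 hashes to 9; 9,10,0 taken -> place at 1.
313 hashes to 9; 9,10,0,1 taken -> place at 2.
714 hashes to 6; slot 6 is free -> place at 6.
147 hashes to 3; 3 taken -> place at 4.
Table: [324, 203, 313, 730, 147, —, 714, —, —, 819, 139]
Lookup 40: h=10, probe 10,0,1,2,3,4,5 → slot 5 empty, not found.

7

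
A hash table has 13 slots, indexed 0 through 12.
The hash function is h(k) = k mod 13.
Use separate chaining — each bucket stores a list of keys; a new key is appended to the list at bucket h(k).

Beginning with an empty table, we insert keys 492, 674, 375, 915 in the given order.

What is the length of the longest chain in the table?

Insert 492: h=11, bucket 11 empty → new chain.
Insert 674: h=11, bucket 11 nonempty → append to chain.
Insert 375: h=11, bucket 11 nonempty → append to chain.
Insert 915: h=5, bucket 5 empty → new chain.
Final buckets:
0: —
1: —
2: —
3: —
4: —
5: 915
6: —
7: —
8: —
9: —
10: —
11: 492 -> 674 -> 375
12: —

3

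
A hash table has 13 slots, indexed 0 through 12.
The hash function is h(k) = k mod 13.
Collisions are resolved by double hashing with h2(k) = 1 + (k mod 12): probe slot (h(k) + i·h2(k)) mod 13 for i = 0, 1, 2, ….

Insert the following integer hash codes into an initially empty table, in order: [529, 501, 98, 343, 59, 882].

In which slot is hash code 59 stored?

Insert 529: h=9, slot 9 empty => index 9.
Insert 501: h=7, slot 7 empty => index 7.
Insert 98: h=7, h2=3, slot 7 occupied => index 10.
Insert 343: h=5, slot 5 empty => index 5.
Insert 59: h=7, h2=12, slot 7 occupied => index 6.
Insert 882: h=11, slot 11 empty => index 11.
Table: [—, —, —, —, —, 343, 59, 501, —, 529, 98, 882, —]

6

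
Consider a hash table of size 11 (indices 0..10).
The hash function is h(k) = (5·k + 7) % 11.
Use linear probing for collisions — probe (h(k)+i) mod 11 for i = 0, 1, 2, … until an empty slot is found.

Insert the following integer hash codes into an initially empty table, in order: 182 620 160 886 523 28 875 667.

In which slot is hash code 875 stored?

10

182: h=4 => slot 4
620: h=5 => slot 5
160: h=4, probe 4,5,6 => slot 6
886: h=4, probe 4,5,6,7 => slot 7
523: h=4, probe 4,5,6,7,8 => slot 8
28: h=4, probe 4,5,6,7,8,9 => slot 9
875: h=4, probe 4,5,6,7,8,9,10 => slot 10
667: h=9, probe 9,10,0 => slot 0
Table: [667, -, -, -, 182, 620, 160, 886, 523, 28, 875]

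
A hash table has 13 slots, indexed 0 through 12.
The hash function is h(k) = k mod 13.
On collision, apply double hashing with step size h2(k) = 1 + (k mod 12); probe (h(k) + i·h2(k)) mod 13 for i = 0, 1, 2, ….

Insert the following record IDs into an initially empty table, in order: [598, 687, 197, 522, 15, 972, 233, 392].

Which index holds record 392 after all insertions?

7

598: h=0 → slot 0
687: h=11 → slot 11
197: h=2 → slot 2
522: h=2, h2=7, probe 2,9 → slot 9
15: h=2, h2=4, probe 2,6 → slot 6
972: h=10 → slot 10
233: h=12 → slot 12
392: h=2, h2=9, probe 2,11,7 → slot 7
Table: [598, —, 197, —, —, —, 15, 392, —, 522, 972, 687, 233]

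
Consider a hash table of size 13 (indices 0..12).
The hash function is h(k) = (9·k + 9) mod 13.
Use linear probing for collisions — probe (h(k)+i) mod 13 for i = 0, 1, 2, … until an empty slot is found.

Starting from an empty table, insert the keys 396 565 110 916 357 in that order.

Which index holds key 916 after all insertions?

396 hashes to 11; slot 11 is free -> place at 11.
565 hashes to 11; 11 taken -> place at 12.
110 hashes to 11; 11,12 taken -> place at 0.
916 hashes to 11; 11,12,0 taken -> place at 1.
357 hashes to 11; 11,12,0,1 taken -> place at 2.
Table: [110, 916, 357, —, —, —, —, —, —, —, —, 396, 565]

1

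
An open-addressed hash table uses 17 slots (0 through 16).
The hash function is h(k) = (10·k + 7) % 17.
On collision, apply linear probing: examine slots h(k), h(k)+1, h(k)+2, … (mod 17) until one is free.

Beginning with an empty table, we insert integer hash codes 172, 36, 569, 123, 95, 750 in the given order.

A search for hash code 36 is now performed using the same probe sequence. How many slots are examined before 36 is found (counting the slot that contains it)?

2

172: h=10 -> slot 10
36: h=10, probe 10,11 -> slot 11
569: h=2 -> slot 2
123: h=13 -> slot 13
95: h=5 -> slot 5
750: h=10, probe 10,11,12 -> slot 12
Table: [_, _, 569, _, _, 95, _, _, _, _, 172, 36, 750, 123, _, _, _]
Lookup 36: h=10, probe 10,11 → found at 11.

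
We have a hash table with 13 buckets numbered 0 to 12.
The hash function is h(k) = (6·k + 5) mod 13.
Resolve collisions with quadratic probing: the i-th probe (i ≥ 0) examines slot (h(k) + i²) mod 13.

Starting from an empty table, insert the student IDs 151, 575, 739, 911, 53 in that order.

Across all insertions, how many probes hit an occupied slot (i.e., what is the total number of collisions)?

Insert 151: h=1, slot 1 empty -> index 1.
Insert 575: h=10, slot 10 empty -> index 10.
Insert 739: h=6, slot 6 empty -> index 6.
Insert 911: h=11, slot 11 empty -> index 11.
Insert 53: h=11, slot 11 occupied -> index 12.
Table: [—, 151, —, —, —, —, 739, —, —, —, 575, 911, 53]

1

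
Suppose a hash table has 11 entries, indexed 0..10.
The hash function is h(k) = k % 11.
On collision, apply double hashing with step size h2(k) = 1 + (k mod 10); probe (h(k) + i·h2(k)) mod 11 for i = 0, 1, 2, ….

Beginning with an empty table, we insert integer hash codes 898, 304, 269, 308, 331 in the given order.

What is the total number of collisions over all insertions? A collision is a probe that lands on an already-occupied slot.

898: h=7 -> slot 7
304: h=7, h2=5, probe 7,1 -> slot 1
269: h=5 -> slot 5
308: h=0 -> slot 0
331: h=1, h2=2, probe 1,3 -> slot 3
Table: [308, 304, ., 331, ., 269, ., 898, ., ., .]

2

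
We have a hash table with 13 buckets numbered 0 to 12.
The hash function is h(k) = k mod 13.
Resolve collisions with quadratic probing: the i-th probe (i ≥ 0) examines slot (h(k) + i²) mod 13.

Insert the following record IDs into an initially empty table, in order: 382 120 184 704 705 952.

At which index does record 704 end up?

Insert 382: h=5, slot 5 empty -> index 5.
Insert 120: h=3, slot 3 empty -> index 3.
Insert 184: h=2, slot 2 empty -> index 2.
Insert 704: h=2, slots 2,3 occupied -> index 6.
Insert 705: h=3, slot 3 occupied -> index 4.
Insert 952: h=3, slots 3,4 occupied -> index 7.
Table: [—, —, 184, 120, 705, 382, 704, 952, —, —, —, —, —]

6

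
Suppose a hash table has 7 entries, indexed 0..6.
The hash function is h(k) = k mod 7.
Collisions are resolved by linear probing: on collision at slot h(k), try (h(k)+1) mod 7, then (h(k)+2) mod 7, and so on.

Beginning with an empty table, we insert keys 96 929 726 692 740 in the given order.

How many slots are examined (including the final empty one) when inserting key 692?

3

Insert 96: h=5, slot 5 empty -> index 5.
Insert 929: h=5, slot 5 occupied -> index 6.
Insert 726: h=5, slots 5,6 occupied -> index 0.
Insert 692: h=6, slots 6,0 occupied -> index 1.
Insert 740: h=5, slots 5,6,0,1 occupied -> index 2.
Table: [726, 692, 740, ∅, ∅, 96, 929]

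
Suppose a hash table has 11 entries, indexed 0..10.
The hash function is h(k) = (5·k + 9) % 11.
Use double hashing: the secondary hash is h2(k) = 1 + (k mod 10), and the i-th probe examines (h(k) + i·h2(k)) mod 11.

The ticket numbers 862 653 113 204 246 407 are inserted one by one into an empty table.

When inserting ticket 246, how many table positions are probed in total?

862 hashes to 7; slot 7 is free -> place at 7.
653 hashes to 7, h2=4; 7 taken -> place at 0.
113 hashes to 2; slot 2 is free -> place at 2.
204 hashes to 6; slot 6 is free -> place at 6.
246 hashes to 7, h2=7; 7 taken -> place at 3.
407 hashes to 9; slot 9 is free -> place at 9.
Table: [653, ., 113, 246, ., ., 204, 862, ., 407, .]

2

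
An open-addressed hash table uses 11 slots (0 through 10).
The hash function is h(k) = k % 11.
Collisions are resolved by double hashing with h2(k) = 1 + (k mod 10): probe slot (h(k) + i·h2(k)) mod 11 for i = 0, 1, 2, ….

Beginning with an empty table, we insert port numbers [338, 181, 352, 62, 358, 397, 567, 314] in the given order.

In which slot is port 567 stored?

338: h=8 => slot 8
181: h=5 => slot 5
352: h=0 => slot 0
62: h=7 => slot 7
358: h=6 => slot 6
397: h=1 => slot 1
567: h=6, h2=8, probe 6,3 => slot 3
314: h=6, h2=5, probe 6,0,5,10 => slot 10
Table: [352, 397, -, 567, -, 181, 358, 62, 338, -, 314]

3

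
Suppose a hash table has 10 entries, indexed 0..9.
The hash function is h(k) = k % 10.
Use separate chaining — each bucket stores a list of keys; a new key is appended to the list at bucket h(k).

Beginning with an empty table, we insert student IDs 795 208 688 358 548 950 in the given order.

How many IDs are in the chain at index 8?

4

Insert 795: h=5, bucket 5 empty → new chain.
Insert 208: h=8, bucket 8 empty → new chain.
Insert 688: h=8, bucket 8 nonempty → append to chain.
Insert 358: h=8, bucket 8 nonempty → append to chain.
Insert 548: h=8, bucket 8 nonempty → append to chain.
Insert 950: h=0, bucket 0 empty → new chain.
Final buckets:
0: 950
1: .
2: .
3: .
4: .
5: 795
6: .
7: .
8: 208 -> 688 -> 358 -> 548
9: .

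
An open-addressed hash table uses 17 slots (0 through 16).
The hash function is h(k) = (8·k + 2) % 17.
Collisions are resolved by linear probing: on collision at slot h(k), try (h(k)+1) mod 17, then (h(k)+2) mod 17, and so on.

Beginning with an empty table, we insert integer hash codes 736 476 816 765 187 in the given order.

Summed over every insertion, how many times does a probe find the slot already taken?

736: h=8 -> slot 8
476: h=2 -> slot 2
816: h=2, probe 2,3 -> slot 3
765: h=2, probe 2,3,4 -> slot 4
187: h=2, probe 2,3,4,5 -> slot 5
Table: [_, _, 476, 816, 765, 187, _, _, 736, _, _, _, _, _, _, _, _]

6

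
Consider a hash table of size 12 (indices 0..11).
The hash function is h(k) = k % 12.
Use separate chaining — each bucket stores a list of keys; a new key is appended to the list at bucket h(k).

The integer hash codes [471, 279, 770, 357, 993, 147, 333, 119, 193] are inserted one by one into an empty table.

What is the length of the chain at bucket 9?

3

Insert 471: h=3, bucket 3 empty -> new chain.
Insert 279: h=3, bucket 3 nonempty -> append to chain.
Insert 770: h=2, bucket 2 empty -> new chain.
Insert 357: h=9, bucket 9 empty -> new chain.
Insert 993: h=9, bucket 9 nonempty -> append to chain.
Insert 147: h=3, bucket 3 nonempty -> append to chain.
Insert 333: h=9, bucket 9 nonempty -> append to chain.
Insert 119: h=11, bucket 11 empty -> new chain.
Insert 193: h=1, bucket 1 empty -> new chain.
Final buckets:
0: .
1: 193
2: 770
3: 471 -> 279 -> 147
4: .
5: .
6: .
7: .
8: .
9: 357 -> 993 -> 333
10: .
11: 119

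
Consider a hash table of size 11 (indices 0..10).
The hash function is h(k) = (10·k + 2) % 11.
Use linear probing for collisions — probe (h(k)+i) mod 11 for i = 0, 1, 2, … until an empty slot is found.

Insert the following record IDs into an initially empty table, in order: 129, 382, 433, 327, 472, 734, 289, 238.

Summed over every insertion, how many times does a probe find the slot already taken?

11

129: h=5 → slot 5
382: h=5, probe 5,6 → slot 6
433: h=9 → slot 9
327: h=5, probe 5,6,7 → slot 7
472: h=3 → slot 3
734: h=5, probe 5,6,7,8 → slot 8
289: h=10 → slot 10
238: h=6, probe 6,7,8,9,10,0 → slot 0
Table: [238, —, —, 472, —, 129, 382, 327, 734, 433, 289]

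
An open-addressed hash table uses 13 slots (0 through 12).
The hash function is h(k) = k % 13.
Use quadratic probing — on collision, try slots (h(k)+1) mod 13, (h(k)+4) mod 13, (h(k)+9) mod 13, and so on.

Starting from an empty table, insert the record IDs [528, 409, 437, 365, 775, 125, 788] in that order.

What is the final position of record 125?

4

528 hashes to 8; slot 8 is free -> place at 8.
409 hashes to 6; slot 6 is free -> place at 6.
437 hashes to 8; 8 taken -> place at 9.
365 hashes to 1; slot 1 is free -> place at 1.
775 hashes to 8; 8,9 taken -> place at 12.
125 hashes to 8; 8,9,12 taken -> place at 4.
788 hashes to 8; 8,9,12,4 taken -> place at 11.
Table: [_, 365, _, _, 125, _, 409, _, 528, 437, _, 788, 775]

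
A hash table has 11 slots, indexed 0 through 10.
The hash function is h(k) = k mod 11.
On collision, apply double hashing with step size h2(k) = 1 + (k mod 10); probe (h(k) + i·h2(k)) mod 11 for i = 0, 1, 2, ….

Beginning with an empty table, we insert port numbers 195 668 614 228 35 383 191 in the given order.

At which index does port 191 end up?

195: h=8 -> slot 8
668: h=8, h2=9, probe 8,6 -> slot 6
614: h=9 -> slot 9
228: h=8, h2=9, probe 8,6,4 -> slot 4
35: h=2 -> slot 2
383: h=9, h2=4, probe 9,2,6,10 -> slot 10
191: h=4, h2=2, probe 4,6,8,10,1 -> slot 1
Table: [—, 191, 35, —, 228, —, 668, —, 195, 614, 383]

1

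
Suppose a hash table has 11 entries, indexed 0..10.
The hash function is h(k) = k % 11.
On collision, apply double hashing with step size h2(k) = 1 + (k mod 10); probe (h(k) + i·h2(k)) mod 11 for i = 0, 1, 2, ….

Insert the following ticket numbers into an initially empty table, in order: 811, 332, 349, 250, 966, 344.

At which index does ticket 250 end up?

811: h=8 => slot 8
332: h=2 => slot 2
349: h=8, h2=10, probe 8,7 => slot 7
250: h=8, h2=1, probe 8,9 => slot 9
966: h=9, h2=7, probe 9,5 => slot 5
344: h=3 => slot 3
Table: [., ., 332, 344, ., 966, ., 349, 811, 250, .]

9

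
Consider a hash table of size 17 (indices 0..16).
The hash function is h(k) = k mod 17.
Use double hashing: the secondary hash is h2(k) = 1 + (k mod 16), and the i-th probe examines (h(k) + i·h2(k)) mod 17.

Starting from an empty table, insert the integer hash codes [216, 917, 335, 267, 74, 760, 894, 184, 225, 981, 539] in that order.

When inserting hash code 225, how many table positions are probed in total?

3

216: h=12 -> slot 12
917: h=16 -> slot 16
335: h=12, h2=16, probe 12,11 -> slot 11
267: h=12, h2=12, probe 12,7 -> slot 7
74: h=6 -> slot 6
760: h=12, h2=9, probe 12,4 -> slot 4
894: h=10 -> slot 10
184: h=14 -> slot 14
225: h=4, h2=2, probe 4,6,8 -> slot 8
981: h=12, h2=6, probe 12,1 -> slot 1
539: h=12, h2=12, probe 12,7,2 -> slot 2
Table: [—, 981, 539, —, 760, —, 74, 267, 225, —, 894, 335, 216, —, 184, —, 917]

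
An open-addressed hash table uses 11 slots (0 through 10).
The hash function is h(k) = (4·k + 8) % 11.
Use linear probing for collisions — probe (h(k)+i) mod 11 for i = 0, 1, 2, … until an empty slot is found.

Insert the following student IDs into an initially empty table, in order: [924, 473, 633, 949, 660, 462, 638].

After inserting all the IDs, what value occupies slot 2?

462

924 hashes to 8; slot 8 is free → place at 8.
473 hashes to 8; 8 taken → place at 9.
633 hashes to 10; slot 10 is free → place at 10.
949 hashes to 9; 9,10 taken → place at 0.
660 hashes to 8; 8,9,10,0 taken → place at 1.
462 hashes to 8; 8,9,10,0,1 taken → place at 2.
638 hashes to 8; 8,9,10,0,1,2 taken → place at 3.
Table: [949, 660, 462, 638, —, —, —, —, 924, 473, 633]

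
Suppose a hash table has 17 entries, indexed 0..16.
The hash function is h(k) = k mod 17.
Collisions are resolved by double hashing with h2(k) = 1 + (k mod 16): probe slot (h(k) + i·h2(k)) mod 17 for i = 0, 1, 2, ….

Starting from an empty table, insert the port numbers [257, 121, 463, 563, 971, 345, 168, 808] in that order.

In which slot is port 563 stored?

6

Insert 257: h=2, slot 2 empty → index 2.
Insert 121: h=2, h2=10, slot 2 occupied → index 12.
Insert 463: h=4, slot 4 empty → index 4.
Insert 563: h=2, h2=4, slot 2 occupied → index 6.
Insert 971: h=2, h2=12, slot 2 occupied → index 14.
Insert 345: h=5, slot 5 empty → index 5.
Insert 168: h=15, slot 15 empty → index 15.
Insert 808: h=9, slot 9 empty → index 9.
Table: [—, —, 257, —, 463, 345, 563, —, —, 808, —, —, 121, —, 971, 168, —]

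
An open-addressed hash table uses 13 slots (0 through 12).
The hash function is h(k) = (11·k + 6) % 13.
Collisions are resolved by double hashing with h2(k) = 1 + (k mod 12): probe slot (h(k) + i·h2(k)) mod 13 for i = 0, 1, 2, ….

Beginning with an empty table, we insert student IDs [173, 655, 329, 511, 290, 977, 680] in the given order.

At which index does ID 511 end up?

6

173 hashes to 11; slot 11 is free -> place at 11.
655 hashes to 9; slot 9 is free -> place at 9.
329 hashes to 11, h2=6; 11 taken -> place at 4.
511 hashes to 11, h2=8; 11 taken -> place at 6.
290 hashes to 11, h2=3; 11 taken -> place at 1.
977 hashes to 2; slot 2 is free -> place at 2.
680 hashes to 11, h2=9; 11 taken -> place at 7.
Table: [., 290, 977, ., 329, ., 511, 680, ., 655, ., 173, .]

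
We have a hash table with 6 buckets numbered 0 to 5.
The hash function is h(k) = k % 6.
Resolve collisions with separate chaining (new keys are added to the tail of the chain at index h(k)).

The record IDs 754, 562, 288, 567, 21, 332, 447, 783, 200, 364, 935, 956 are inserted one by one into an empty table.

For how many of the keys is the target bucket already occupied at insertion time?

Insert 754: h=4, bucket 4 empty -> new chain.
Insert 562: h=4, bucket 4 nonempty -> append to chain.
Insert 288: h=0, bucket 0 empty -> new chain.
Insert 567: h=3, bucket 3 empty -> new chain.
Insert 21: h=3, bucket 3 nonempty -> append to chain.
Insert 332: h=2, bucket 2 empty -> new chain.
Insert 447: h=3, bucket 3 nonempty -> append to chain.
Insert 783: h=3, bucket 3 nonempty -> append to chain.
Insert 200: h=2, bucket 2 nonempty -> append to chain.
Insert 364: h=4, bucket 4 nonempty -> append to chain.
Insert 935: h=5, bucket 5 empty -> new chain.
Insert 956: h=2, bucket 2 nonempty -> append to chain.
Final buckets:
0: 288
1: _
2: 332 -> 200 -> 956
3: 567 -> 21 -> 447 -> 783
4: 754 -> 562 -> 364
5: 935

7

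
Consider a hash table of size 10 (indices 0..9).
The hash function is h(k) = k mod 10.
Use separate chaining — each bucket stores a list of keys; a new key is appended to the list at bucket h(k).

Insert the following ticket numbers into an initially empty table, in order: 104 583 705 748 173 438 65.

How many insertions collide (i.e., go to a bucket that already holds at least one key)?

104 -> bucket 4
583 -> bucket 3
705 -> bucket 5
748 -> bucket 8
173 -> bucket 3 (collision)
438 -> bucket 8 (collision)
65 -> bucket 5 (collision)
Final buckets:
0: _
1: _
2: _
3: 583 -> 173
4: 104
5: 705 -> 65
6: _
7: _
8: 748 -> 438
9: _

3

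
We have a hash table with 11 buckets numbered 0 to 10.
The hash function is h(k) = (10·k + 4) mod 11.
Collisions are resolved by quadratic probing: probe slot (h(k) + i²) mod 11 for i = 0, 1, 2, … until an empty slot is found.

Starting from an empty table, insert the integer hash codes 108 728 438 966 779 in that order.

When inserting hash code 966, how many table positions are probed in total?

108 hashes to 6; slot 6 is free -> place at 6.
728 hashes to 2; slot 2 is free -> place at 2.
438 hashes to 6; 6 taken -> place at 7.
966 hashes to 6; 6,7 taken -> place at 10.
779 hashes to 6; 6,7,10 taken -> place at 4.
Table: [∅, ∅, 728, ∅, 779, ∅, 108, 438, ∅, ∅, 966]

3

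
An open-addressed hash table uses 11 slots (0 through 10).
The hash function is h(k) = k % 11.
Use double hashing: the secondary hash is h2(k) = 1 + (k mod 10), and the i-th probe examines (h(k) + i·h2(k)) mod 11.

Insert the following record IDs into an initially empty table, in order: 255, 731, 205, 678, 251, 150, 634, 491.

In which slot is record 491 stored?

Insert 255: h=2, slot 2 empty -> index 2.
Insert 731: h=5, slot 5 empty -> index 5.
Insert 205: h=7, slot 7 empty -> index 7.
Insert 678: h=7, h2=9, slots 7,5 occupied -> index 3.
Insert 251: h=9, slot 9 empty -> index 9.
Insert 150: h=7, h2=1, slot 7 occupied -> index 8.
Insert 634: h=7, h2=5, slot 7 occupied -> index 1.
Insert 491: h=7, h2=2, slots 7,9 occupied -> index 0.
Table: [491, 634, 255, 678, -, 731, -, 205, 150, 251, -]

0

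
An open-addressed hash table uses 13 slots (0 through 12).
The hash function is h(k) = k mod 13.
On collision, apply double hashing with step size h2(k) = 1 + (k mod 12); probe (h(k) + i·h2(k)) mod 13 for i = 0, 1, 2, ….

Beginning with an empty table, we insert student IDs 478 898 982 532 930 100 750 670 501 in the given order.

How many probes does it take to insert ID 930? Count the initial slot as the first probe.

3

Insert 478: h=10, slot 10 empty → index 10.
Insert 898: h=1, slot 1 empty → index 1.
Insert 982: h=7, slot 7 empty → index 7.
Insert 532: h=12, slot 12 empty → index 12.
Insert 930: h=7, h2=7, slots 7,1 occupied → index 8.
Insert 100: h=9, slot 9 empty → index 9.
Insert 750: h=9, h2=7, slot 9 occupied → index 3.
Insert 670: h=7, h2=11, slot 7 occupied → index 5.
Insert 501: h=7, h2=10, slot 7 occupied → index 4.
Table: [∅, 898, ∅, 750, 501, 670, ∅, 982, 930, 100, 478, ∅, 532]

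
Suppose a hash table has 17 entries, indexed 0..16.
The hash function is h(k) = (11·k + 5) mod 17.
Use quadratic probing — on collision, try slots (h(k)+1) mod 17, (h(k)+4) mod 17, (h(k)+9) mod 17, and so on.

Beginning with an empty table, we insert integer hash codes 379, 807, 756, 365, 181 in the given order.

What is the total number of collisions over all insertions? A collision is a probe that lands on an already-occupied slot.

5

379: h=9 => slot 9
807: h=8 => slot 8
756: h=8, probe 8,9,12 => slot 12
365: h=8, probe 8,9,12,0 => slot 0
181: h=7 => slot 7
Table: [365, -, -, -, -, -, -, 181, 807, 379, -, -, 756, -, -, -, -]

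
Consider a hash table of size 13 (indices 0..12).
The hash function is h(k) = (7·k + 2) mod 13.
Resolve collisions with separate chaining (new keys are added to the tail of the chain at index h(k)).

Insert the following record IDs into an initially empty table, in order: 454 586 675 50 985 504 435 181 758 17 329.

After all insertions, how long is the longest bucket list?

3

Insert 454: h=8, bucket 8 empty → new chain.
Insert 586: h=9, bucket 9 empty → new chain.
Insert 675: h=8, bucket 8 nonempty → append to chain.
Insert 50: h=1, bucket 1 empty → new chain.
Insert 985: h=7, bucket 7 empty → new chain.
Insert 504: h=7, bucket 7 nonempty → append to chain.
Insert 435: h=5, bucket 5 empty → new chain.
Insert 181: h=8, bucket 8 nonempty → append to chain.
Insert 758: h=4, bucket 4 empty → new chain.
Insert 17: h=4, bucket 4 nonempty → append to chain.
Insert 329: h=4, bucket 4 nonempty → append to chain.
Final buckets:
0: _
1: 50
2: _
3: _
4: 758 -> 17 -> 329
5: 435
6: _
7: 985 -> 504
8: 454 -> 675 -> 181
9: 586
10: _
11: _
12: _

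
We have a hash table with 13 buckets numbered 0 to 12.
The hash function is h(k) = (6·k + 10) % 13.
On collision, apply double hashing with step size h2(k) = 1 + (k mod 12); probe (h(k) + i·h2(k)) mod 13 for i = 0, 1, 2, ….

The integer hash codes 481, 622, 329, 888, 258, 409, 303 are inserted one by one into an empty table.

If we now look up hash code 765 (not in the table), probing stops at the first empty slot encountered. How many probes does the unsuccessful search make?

4

Insert 481: h=10, slot 10 empty → index 10.
Insert 622: h=11, slot 11 empty → index 11.
Insert 329: h=8, slot 8 empty → index 8.
Insert 888: h=8, h2=1, slot 8 occupied → index 9.
Insert 258: h=11, h2=7, slot 11 occupied → index 5.
Insert 409: h=7, slot 7 empty → index 7.
Insert 303: h=8, h2=4, slot 8 occupied → index 12.
Table: [_, _, _, _, _, 258, _, 409, 329, 888, 481, 622, 303]
Lookup 765: h=11, h2=10, probe 11,8,5,2 → slot 2 empty, not found.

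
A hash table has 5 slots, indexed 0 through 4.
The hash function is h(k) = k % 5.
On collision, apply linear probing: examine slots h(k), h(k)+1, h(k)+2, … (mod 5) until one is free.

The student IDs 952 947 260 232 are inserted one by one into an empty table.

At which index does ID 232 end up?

4

952 hashes to 2; slot 2 is free -> place at 2.
947 hashes to 2; 2 taken -> place at 3.
260 hashes to 0; slot 0 is free -> place at 0.
232 hashes to 2; 2,3 taken -> place at 4.
Table: [260, ., 952, 947, 232]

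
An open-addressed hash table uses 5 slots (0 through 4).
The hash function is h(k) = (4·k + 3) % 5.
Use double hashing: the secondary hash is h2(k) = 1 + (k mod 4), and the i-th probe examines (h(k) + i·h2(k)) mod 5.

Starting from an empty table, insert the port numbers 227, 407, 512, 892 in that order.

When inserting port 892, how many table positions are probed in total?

Insert 227: h=1, slot 1 empty → index 1.
Insert 407: h=1, h2=4, slot 1 occupied → index 0.
Insert 512: h=1, h2=1, slot 1 occupied → index 2.
Insert 892: h=1, h2=1, slots 1,2 occupied → index 3.
Table: [407, 227, 512, 892, .]

3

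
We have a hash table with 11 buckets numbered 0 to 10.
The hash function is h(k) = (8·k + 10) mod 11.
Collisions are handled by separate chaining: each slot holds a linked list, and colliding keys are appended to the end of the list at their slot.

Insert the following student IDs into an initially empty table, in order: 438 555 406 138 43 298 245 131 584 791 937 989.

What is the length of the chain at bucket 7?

2

Insert 438: h=5, bucket 5 empty -> new chain.
Insert 555: h=6, bucket 6 empty -> new chain.
Insert 406: h=2, bucket 2 empty -> new chain.
Insert 138: h=3, bucket 3 empty -> new chain.
Insert 43: h=2, bucket 2 nonempty -> append to chain.
Insert 298: h=7, bucket 7 empty -> new chain.
Insert 245: h=1, bucket 1 empty -> new chain.
Insert 131: h=2, bucket 2 nonempty -> append to chain.
Insert 584: h=7, bucket 7 nonempty -> append to chain.
Insert 791: h=2, bucket 2 nonempty -> append to chain.
Insert 937: h=4, bucket 4 empty -> new chain.
Insert 989: h=2, bucket 2 nonempty -> append to chain.
Final buckets:
0: —
1: 245
2: 406 -> 43 -> 131 -> 791 -> 989
3: 138
4: 937
5: 438
6: 555
7: 298 -> 584
8: —
9: —
10: —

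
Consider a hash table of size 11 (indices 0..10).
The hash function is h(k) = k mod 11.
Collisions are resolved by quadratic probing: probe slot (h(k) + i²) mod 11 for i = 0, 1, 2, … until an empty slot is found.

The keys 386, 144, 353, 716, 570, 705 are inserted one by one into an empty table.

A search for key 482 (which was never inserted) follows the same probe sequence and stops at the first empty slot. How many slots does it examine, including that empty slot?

Insert 386: h=1, slot 1 empty -> index 1.
Insert 144: h=1, slot 1 occupied -> index 2.
Insert 353: h=1, slots 1,2 occupied -> index 5.
Insert 716: h=1, slots 1,2,5 occupied -> index 10.
Insert 570: h=9, slot 9 empty -> index 9.
Insert 705: h=1, slots 1,2,5,10 occupied -> index 6.
Table: [., 386, 144, ., ., 353, 705, ., ., 570, 716]
Lookup 482: h=9, probe 9,10,2,7 → slot 7 empty, not found.

4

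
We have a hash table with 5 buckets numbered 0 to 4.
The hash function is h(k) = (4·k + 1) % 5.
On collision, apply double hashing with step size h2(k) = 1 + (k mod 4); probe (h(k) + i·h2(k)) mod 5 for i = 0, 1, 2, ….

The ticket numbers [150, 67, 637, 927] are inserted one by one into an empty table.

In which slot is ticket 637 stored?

Insert 150: h=1, slot 1 empty -> index 1.
Insert 67: h=4, slot 4 empty -> index 4.
Insert 637: h=4, h2=2, slots 4,1 occupied -> index 3.
Insert 927: h=4, h2=4, slots 4,3 occupied -> index 2.
Table: [-, 150, 927, 637, 67]

3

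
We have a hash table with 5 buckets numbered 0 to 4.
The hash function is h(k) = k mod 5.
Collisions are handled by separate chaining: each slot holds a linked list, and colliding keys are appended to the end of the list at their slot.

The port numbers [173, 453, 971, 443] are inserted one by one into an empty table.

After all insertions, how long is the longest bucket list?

3

173 -> bucket 3
453 -> bucket 3 (collision)
971 -> bucket 1
443 -> bucket 3 (collision)
Final buckets:
0: -
1: 971
2: -
3: 173 -> 453 -> 443
4: -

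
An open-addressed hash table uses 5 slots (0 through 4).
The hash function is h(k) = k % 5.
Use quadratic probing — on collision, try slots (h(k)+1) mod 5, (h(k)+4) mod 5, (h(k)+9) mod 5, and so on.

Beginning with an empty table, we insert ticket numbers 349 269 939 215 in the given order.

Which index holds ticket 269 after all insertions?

Insert 349: h=4, slot 4 empty -> index 4.
Insert 269: h=4, slot 4 occupied -> index 0.
Insert 939: h=4, slots 4,0 occupied -> index 3.
Insert 215: h=0, slot 0 occupied -> index 1.
Table: [269, 215, —, 939, 349]

0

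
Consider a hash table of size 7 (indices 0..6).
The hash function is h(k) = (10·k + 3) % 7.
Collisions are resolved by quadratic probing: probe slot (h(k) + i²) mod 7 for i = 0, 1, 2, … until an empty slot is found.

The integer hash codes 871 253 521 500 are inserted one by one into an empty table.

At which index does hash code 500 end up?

0

871 hashes to 5; slot 5 is free → place at 5.
253 hashes to 6; slot 6 is free → place at 6.
521 hashes to 5; 5,6 taken → place at 2.
500 hashes to 5; 5,6,2 taken → place at 0.
Table: [500, -, 521, -, -, 871, 253]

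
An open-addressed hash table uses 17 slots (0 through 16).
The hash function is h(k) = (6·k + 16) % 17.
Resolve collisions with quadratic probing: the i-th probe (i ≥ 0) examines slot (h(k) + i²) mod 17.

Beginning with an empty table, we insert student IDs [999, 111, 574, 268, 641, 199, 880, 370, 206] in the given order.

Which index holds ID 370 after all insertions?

999 hashes to 9; slot 9 is free => place at 9.
111 hashes to 2; slot 2 is free => place at 2.
574 hashes to 9; 9 taken => place at 10.
268 hashes to 9; 9,10 taken => place at 13.
641 hashes to 3; slot 3 is free => place at 3.
199 hashes to 3; 3 taken => place at 4.
880 hashes to 9; 9,10,13 taken => place at 1.
370 hashes to 9; 9,10,13,1 taken => place at 8.
206 hashes to 11; slot 11 is free => place at 11.
Table: [∅, 880, 111, 641, 199, ∅, ∅, ∅, 370, 999, 574, 206, ∅, 268, ∅, ∅, ∅]

8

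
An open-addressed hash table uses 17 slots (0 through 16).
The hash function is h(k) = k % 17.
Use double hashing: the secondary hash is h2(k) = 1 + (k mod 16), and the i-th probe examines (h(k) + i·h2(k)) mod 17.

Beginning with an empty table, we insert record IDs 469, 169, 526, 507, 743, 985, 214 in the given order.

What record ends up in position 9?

507

Insert 469: h=10, slot 10 empty -> index 10.
Insert 169: h=16, slot 16 empty -> index 16.
Insert 526: h=16, h2=15, slot 16 occupied -> index 14.
Insert 507: h=14, h2=12, slot 14 occupied -> index 9.
Insert 743: h=12, slot 12 empty -> index 12.
Insert 985: h=16, h2=10, slots 16,9 occupied -> index 2.
Insert 214: h=10, h2=7, slot 10 occupied -> index 0.
Table: [214, ∅, 985, ∅, ∅, ∅, ∅, ∅, ∅, 507, 469, ∅, 743, ∅, 526, ∅, 169]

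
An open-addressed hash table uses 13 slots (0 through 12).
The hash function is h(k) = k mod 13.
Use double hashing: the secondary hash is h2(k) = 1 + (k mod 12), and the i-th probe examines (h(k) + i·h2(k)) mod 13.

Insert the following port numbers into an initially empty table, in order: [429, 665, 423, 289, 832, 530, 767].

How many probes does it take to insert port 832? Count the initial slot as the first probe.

429: h=0 => slot 0
665: h=2 => slot 2
423: h=7 => slot 7
289: h=3 => slot 3
832: h=0, h2=5, probe 0,5 => slot 5
530: h=10 => slot 10
767: h=0, h2=12, probe 0,12 => slot 12
Table: [429, —, 665, 289, —, 832, —, 423, —, —, 530, —, 767]

2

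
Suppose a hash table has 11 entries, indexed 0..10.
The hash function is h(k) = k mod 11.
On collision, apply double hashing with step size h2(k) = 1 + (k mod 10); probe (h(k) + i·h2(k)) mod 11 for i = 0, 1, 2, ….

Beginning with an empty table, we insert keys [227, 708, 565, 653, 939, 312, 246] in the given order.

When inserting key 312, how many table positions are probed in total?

4

227: h=7 -> slot 7
708: h=4 -> slot 4
565: h=4, h2=6, probe 4,10 -> slot 10
653: h=4, h2=4, probe 4,8 -> slot 8
939: h=4, h2=10, probe 4,3 -> slot 3
312: h=4, h2=3, probe 4,7,10,2 -> slot 2
246: h=4, h2=7, probe 4,0 -> slot 0
Table: [246, ∅, 312, 939, 708, ∅, ∅, 227, 653, ∅, 565]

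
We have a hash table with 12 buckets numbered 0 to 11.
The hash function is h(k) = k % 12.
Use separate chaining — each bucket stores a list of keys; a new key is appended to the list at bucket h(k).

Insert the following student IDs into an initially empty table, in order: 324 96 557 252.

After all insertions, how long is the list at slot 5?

324 → bucket 0
96 → bucket 0 (collision)
557 → bucket 5
252 → bucket 0 (collision)
Final buckets:
0: 324 -> 96 -> 252
1: .
2: .
3: .
4: .
5: 557
6: .
7: .
8: .
9: .
10: .
11: .

1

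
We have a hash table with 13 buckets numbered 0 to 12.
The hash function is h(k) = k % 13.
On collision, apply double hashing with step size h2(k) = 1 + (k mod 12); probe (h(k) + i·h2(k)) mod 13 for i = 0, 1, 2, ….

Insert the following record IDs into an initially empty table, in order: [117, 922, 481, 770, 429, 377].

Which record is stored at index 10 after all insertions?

429

117: h=0 => slot 0
922: h=12 => slot 12
481: h=0, h2=2, probe 0,2 => slot 2
770: h=3 => slot 3
429: h=0, h2=10, probe 0,10 => slot 10
377: h=0, h2=6, probe 0,6 => slot 6
Table: [117, ∅, 481, 770, ∅, ∅, 377, ∅, ∅, ∅, 429, ∅, 922]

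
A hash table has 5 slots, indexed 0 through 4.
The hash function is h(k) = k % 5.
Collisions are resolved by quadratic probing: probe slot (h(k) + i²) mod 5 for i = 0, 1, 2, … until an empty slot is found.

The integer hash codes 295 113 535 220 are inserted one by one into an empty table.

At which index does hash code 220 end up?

295: h=0 → slot 0
113: h=3 → slot 3
535: h=0, probe 0,1 → slot 1
220: h=0, probe 0,1,4 → slot 4
Table: [295, 535, ∅, 113, 220]

4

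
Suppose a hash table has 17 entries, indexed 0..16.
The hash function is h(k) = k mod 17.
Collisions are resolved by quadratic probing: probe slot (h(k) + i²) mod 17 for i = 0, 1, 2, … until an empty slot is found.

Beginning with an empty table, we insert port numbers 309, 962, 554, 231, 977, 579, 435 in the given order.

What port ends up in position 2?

435

309 hashes to 3; slot 3 is free => place at 3.
962 hashes to 10; slot 10 is free => place at 10.
554 hashes to 10; 10 taken => place at 11.
231 hashes to 10; 10,11 taken => place at 14.
977 hashes to 8; slot 8 is free => place at 8.
579 hashes to 1; slot 1 is free => place at 1.
435 hashes to 10; 10,11,14 taken => place at 2.
Table: [—, 579, 435, 309, —, —, —, —, 977, —, 962, 554, —, —, 231, —, —]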